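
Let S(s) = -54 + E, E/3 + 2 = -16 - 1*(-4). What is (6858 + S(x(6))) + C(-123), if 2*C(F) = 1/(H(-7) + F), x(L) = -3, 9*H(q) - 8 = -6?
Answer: 14944011/2210 ≈ 6762.0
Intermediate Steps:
H(q) = 2/9 (H(q) = 8/9 + (⅑)*(-6) = 8/9 - ⅔ = 2/9)
E = -42 (E = -6 + 3*(-16 - 1*(-4)) = -6 + 3*(-16 + 4) = -6 + 3*(-12) = -6 - 36 = -42)
S(s) = -96 (S(s) = -54 - 42 = -96)
C(F) = 1/(2*(2/9 + F))
(6858 + S(x(6))) + C(-123) = (6858 - 96) + 9/(2*(2 + 9*(-123))) = 6762 + 9/(2*(2 - 1107)) = 6762 + (9/2)/(-1105) = 6762 + (9/2)*(-1/1105) = 6762 - 9/2210 = 14944011/2210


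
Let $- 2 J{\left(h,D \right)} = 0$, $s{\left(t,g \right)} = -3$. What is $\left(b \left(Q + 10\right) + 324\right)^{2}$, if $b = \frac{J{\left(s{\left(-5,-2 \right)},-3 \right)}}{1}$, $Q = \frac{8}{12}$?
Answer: $104976$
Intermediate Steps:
$Q = \frac{2}{3}$ ($Q = 8 \cdot \frac{1}{12} = \frac{2}{3} \approx 0.66667$)
$J{\left(h,D \right)} = 0$ ($J{\left(h,D \right)} = \left(- \frac{1}{2}\right) 0 = 0$)
$b = 0$ ($b = \frac{0}{1} = 0 \cdot 1 = 0$)
$\left(b \left(Q + 10\right) + 324\right)^{2} = \left(0 \left(\frac{2}{3} + 10\right) + 324\right)^{2} = \left(0 \cdot \frac{32}{3} + 324\right)^{2} = \left(0 + 324\right)^{2} = 324^{2} = 104976$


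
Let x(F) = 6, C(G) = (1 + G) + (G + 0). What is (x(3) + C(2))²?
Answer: 121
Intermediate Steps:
C(G) = 1 + 2*G (C(G) = (1 + G) + G = 1 + 2*G)
(x(3) + C(2))² = (6 + (1 + 2*2))² = (6 + (1 + 4))² = (6 + 5)² = 11² = 121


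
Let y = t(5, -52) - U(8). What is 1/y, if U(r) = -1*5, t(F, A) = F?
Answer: 1/10 ≈ 0.10000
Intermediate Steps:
U(r) = -5
y = 10 (y = 5 - 1*(-5) = 5 + 5 = 10)
1/y = 1/10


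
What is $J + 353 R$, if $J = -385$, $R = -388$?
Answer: $-137349$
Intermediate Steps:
$J + 353 R = -385 + 353 \left(-388\right) = -385 - 136964 = -137349$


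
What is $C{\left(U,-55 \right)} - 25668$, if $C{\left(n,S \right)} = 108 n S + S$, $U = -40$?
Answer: $211877$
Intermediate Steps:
$C{\left(n,S \right)} = S + 108 S n$ ($C{\left(n,S \right)} = 108 S n + S = S + 108 S n$)
$C{\left(U,-55 \right)} - 25668 = - 55 \left(1 + 108 \left(-40\right)\right) - 25668 = - 55 \left(1 - 4320\right) - 25668 = \left(-55\right) \left(-4319\right) - 25668 = 237545 - 25668 = 211877$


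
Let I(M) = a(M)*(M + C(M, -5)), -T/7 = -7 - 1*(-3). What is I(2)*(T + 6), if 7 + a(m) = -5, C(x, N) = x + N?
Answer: 408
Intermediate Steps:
C(x, N) = N + x
T = 28 (T = -7*(-7 - 1*(-3)) = -7*(-7 + 3) = -7*(-4) = 28)
a(m) = -12 (a(m) = -7 - 5 = -12)
I(M) = 60 - 24*M (I(M) = -12*(M + (-5 + M)) = -12*(-5 + 2*M) = 60 - 24*M)
I(2)*(T + 6) = (60 - 24*2)*(28 + 6) = (60 - 48)*34 = 12*34 = 408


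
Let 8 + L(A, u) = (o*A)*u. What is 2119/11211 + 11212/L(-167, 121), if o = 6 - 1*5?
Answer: -82862147/226630365 ≈ -0.36563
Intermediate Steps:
o = 1 (o = 6 - 5 = 1)
L(A, u) = -8 + A*u (L(A, u) = -8 + (1*A)*u = -8 + A*u)
2119/11211 + 11212/L(-167, 121) = 2119/11211 + 11212/(-8 - 167*121) = 2119*(1/11211) + 11212/(-8 - 20207) = 2119/11211 + 11212/(-20215) = 2119/11211 + 11212*(-1/20215) = 2119/11211 - 11212/20215 = -82862147/226630365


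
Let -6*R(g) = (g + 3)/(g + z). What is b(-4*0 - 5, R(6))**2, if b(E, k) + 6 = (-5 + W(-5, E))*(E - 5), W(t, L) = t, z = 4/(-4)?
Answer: 8836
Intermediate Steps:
z = -1 (z = 4*(-1/4) = -1)
R(g) = -(3 + g)/(6*(-1 + g)) (R(g) = -(g + 3)/(6*(g - 1)) = -(3 + g)/(6*(-1 + g)))
b(E, k) = 44 - 10*E (b(E, k) = -6 + (-5 - 5)*(E - 5) = -6 - 10*(-5 + E) = -6 + (50 - 10*E) = 44 - 10*E)
b(-4*0 - 5, R(6))**2 = (44 - 10*(-4*0 - 5))**2 = (44 - 10*(0 - 5))**2 = (44 - 10*(-5))**2 = (44 + 50)**2 = 94**2 = 8836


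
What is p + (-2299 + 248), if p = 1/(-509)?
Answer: -1043960/509 ≈ -2051.0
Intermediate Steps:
p = -1/509 ≈ -0.0019646
p + (-2299 + 248) = -1/509 + (-2299 + 248) = -1/509 - 2051 = -1043960/509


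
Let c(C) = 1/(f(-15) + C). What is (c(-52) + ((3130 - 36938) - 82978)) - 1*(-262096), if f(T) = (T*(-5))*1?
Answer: 3342131/23 ≈ 1.4531e+5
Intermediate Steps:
f(T) = -5*T (f(T) = -5*T*1 = -5*T)
c(C) = 1/(75 + C) (c(C) = 1/(-5*(-15) + C) = 1/(75 + C))
(c(-52) + ((3130 - 36938) - 82978)) - 1*(-262096) = (1/(75 - 52) + ((3130 - 36938) - 82978)) - 1*(-262096) = (1/23 + (-33808 - 82978)) + 262096 = (1/23 - 116786) + 262096 = -2686077/23 + 262096 = 3342131/23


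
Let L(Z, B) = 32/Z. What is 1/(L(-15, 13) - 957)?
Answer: -15/14387 ≈ -0.0010426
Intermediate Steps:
1/(L(-15, 13) - 957) = 1/(32/(-15) - 957) = 1/(32*(-1/15) - 957) = 1/(-32/15 - 957) = 1/(-14387/15) = -15/14387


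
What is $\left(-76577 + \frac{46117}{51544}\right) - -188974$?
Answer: $\frac{5793437085}{51544} \approx 1.124 \cdot 10^{5}$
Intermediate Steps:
$\left(-76577 + \frac{46117}{51544}\right) - -188974 = \left(-76577 + 46117 \cdot \frac{1}{51544}\right) + 188974 = \left(-76577 + \frac{46117}{51544}\right) + 188974 = - \frac{3947038771}{51544} + 188974 = \frac{5793437085}{51544}$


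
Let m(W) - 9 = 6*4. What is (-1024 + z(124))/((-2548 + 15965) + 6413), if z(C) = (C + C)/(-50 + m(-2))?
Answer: -8828/168555 ≈ -0.052375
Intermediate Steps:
m(W) = 33 (m(W) = 9 + 6*4 = 9 + 24 = 33)
z(C) = -2*C/17 (z(C) = (C + C)/(-50 + 33) = (2*C)/(-17) = (2*C)*(-1/17) = -2*C/17)
(-1024 + z(124))/((-2548 + 15965) + 6413) = (-1024 - 2/17*124)/((-2548 + 15965) + 6413) = (-1024 - 248/17)/(13417 + 6413) = -17656/17/19830 = -17656/17*1/19830 = -8828/168555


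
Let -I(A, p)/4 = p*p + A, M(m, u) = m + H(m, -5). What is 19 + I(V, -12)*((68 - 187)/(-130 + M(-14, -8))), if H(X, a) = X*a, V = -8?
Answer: -31665/37 ≈ -855.81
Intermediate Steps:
M(m, u) = -4*m (M(m, u) = m + m*(-5) = m - 5*m = -4*m)
I(A, p) = -4*A - 4*p**2 (I(A, p) = -4*(p*p + A) = -4*(p**2 + A) = -4*(A + p**2) = -4*A - 4*p**2)
19 + I(V, -12)*((68 - 187)/(-130 + M(-14, -8))) = 19 + (-4*(-8) - 4*(-12)**2)*((68 - 187)/(-130 - 4*(-14))) = 19 + (32 - 4*144)*(-119/(-130 + 56)) = 19 + (32 - 576)*(-119/(-74)) = 19 - (-64736)*(-1)/74 = 19 - 544*119/74 = 19 - 32368/37 = -31665/37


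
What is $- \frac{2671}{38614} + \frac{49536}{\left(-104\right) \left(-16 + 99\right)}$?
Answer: $- \frac{241979897}{41664506} \approx -5.8078$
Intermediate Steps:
$- \frac{2671}{38614} + \frac{49536}{\left(-104\right) \left(-16 + 99\right)} = \left(-2671\right) \frac{1}{38614} + \frac{49536}{\left(-104\right) 83} = - \frac{2671}{38614} + \frac{49536}{-8632} = - \frac{2671}{38614} + 49536 \left(- \frac{1}{8632}\right) = - \frac{2671}{38614} - \frac{6192}{1079} = - \frac{241979897}{41664506}$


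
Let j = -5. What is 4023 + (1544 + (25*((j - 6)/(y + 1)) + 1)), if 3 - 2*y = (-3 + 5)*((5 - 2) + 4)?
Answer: 50662/9 ≈ 5629.1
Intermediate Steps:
y = -11/2 (y = 3/2 - (-3 + 5)*((5 - 2) + 4)/2 = 3/2 - (3 + 4) = 3/2 - 7 = -11/2 ≈ -5.5000)
4023 + (1544 + (25*((j - 6)/(y + 1)) + 1)) = 4023 + (1544 + (25*((-5 - 6)/(-11/2 + 1)) + 1)) = 4023 + (1544 + (25*(-11/(-9/2)) + 1)) = 4023 + (1544 + (25*(-11*(-2/9)) + 1)) = 4023 + (1544 + (25*(22/9) + 1)) = 4023 + (1544 + (550/9 + 1)) = 4023 + (1544 + 559/9) = 4023 + 14455/9 = 50662/9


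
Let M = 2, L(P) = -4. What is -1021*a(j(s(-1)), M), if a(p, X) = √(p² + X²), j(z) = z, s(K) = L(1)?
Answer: -2042*√5 ≈ -4566.0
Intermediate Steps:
s(K) = -4
a(p, X) = √(X² + p²)
-1021*a(j(s(-1)), M) = -1021*√(2² + (-4)²) = -1021*√(4 + 16) = -2042*√5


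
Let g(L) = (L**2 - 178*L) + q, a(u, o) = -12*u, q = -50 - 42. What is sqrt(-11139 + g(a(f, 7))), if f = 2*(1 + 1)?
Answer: I*sqrt(383) ≈ 19.57*I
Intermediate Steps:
f = 4 (f = 2*2 = 4)
q = -92
g(L) = -92 + L**2 - 178*L (g(L) = (L**2 - 178*L) - 92 = -92 + L**2 - 178*L)
sqrt(-11139 + g(a(f, 7))) = sqrt(-11139 + (-92 + (-12*4)**2 - (-2136)*4)) = sqrt(-11139 + (-92 + (-48)**2 - 178*(-48))) = sqrt(-11139 + (-92 + 2304 + 8544)) = sqrt(-11139 + 10756) = sqrt(-383) = I*sqrt(383)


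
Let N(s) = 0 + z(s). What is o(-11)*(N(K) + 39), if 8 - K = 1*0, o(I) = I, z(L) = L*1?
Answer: -517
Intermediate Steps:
z(L) = L
K = 8 (K = 8 - 0 = 8 - 1*0 = 8 + 0 = 8)
N(s) = s (N(s) = 0 + s = s)
o(-11)*(N(K) + 39) = -11*(8 + 39) = -11*47 = -517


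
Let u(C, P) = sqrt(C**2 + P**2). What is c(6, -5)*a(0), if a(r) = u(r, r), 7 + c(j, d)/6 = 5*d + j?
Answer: 0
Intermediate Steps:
c(j, d) = -42 + 6*j + 30*d (c(j, d) = -42 + 6*(5*d + j) = -42 + 6*(j + 5*d) = -42 + (6*j + 30*d) = -42 + 6*j + 30*d)
a(r) = sqrt(2)*sqrt(r**2) (a(r) = sqrt(r**2 + r**2) = sqrt(2*r**2) = sqrt(2)*sqrt(r**2))
c(6, -5)*a(0) = (-42 + 6*6 + 30*(-5))*(sqrt(2)*sqrt(0**2)) = (-42 + 36 - 150)*(sqrt(2)*sqrt(0)) = -156*sqrt(2)*0 = -156*0 = 0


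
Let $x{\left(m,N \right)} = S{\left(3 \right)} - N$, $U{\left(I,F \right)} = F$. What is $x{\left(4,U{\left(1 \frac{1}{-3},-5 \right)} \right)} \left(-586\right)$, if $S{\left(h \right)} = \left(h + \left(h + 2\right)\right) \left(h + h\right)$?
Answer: $-31058$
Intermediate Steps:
$S{\left(h \right)} = 2 h \left(2 + 2 h\right)$ ($S{\left(h \right)} = \left(h + \left(2 + h\right)\right) 2 h = \left(2 + 2 h\right) 2 h = 2 h \left(2 + 2 h\right)$)
$x{\left(m,N \right)} = 48 - N$ ($x{\left(m,N \right)} = 4 \cdot 3 \left(1 + 3\right) - N = 4 \cdot 3 \cdot 4 - N = 48 - N$)
$x{\left(4,U{\left(1 \frac{1}{-3},-5 \right)} \right)} \left(-586\right) = \left(48 - -5\right) \left(-586\right) = \left(48 + 5\right) \left(-586\right) = 53 \left(-586\right) = -31058$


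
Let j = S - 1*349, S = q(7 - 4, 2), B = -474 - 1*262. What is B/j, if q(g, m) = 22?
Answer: 736/327 ≈ 2.2508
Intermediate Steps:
B = -736 (B = -474 - 262 = -736)
S = 22
j = -327 (j = 22 - 1*349 = 22 - 349 = -327)
B/j = -736/(-327) = -736*(-1/327) = 736/327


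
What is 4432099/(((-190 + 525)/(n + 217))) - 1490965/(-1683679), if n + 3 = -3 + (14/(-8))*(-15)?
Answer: 7081660177490829/2256129860 ≈ 3.1389e+6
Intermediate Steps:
n = 81/4 (n = -3 + (-3 + (14/(-8))*(-15)) = -3 + (-3 + (14*(-1/8))*(-15)) = -3 + (-3 - 7/4*(-15)) = -3 + (-3 + 105/4) = -3 + 93/4 = 81/4 ≈ 20.250)
4432099/(((-190 + 525)/(n + 217))) - 1490965/(-1683679) = 4432099/(((-190 + 525)/(81/4 + 217))) - 1490965/(-1683679) = 4432099/((335/(949/4))) - 1490965*(-1/1683679) = 4432099/((335*(4/949))) + 1490965/1683679 = 4432099/(1340/949) + 1490965/1683679 = 4432099*(949/1340) + 1490965/1683679 = 4206061951/1340 + 1490965/1683679 = 7081660177490829/2256129860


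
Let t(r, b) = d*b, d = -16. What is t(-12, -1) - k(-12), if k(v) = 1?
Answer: 15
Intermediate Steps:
t(r, b) = -16*b
t(-12, -1) - k(-12) = -16*(-1) - 1*1 = 16 - 1 = 15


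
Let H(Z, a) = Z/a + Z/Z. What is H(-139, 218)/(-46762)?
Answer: -79/10194116 ≈ -7.7496e-6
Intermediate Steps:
H(Z, a) = 1 + Z/a (H(Z, a) = Z/a + 1 = 1 + Z/a)
H(-139, 218)/(-46762) = ((-139 + 218)/218)/(-46762) = ((1/218)*79)*(-1/46762) = (79/218)*(-1/46762) = -79/10194116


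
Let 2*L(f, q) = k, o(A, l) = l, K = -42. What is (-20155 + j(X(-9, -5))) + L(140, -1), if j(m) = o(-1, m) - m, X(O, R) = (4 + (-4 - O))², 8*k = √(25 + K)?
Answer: -20155 + I*√17/16 ≈ -20155.0 + 0.25769*I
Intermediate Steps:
k = I*√17/8 (k = √(25 - 42)/8 = √(-17)/8 = (I*√17)/8 = I*√17/8 ≈ 0.51539*I)
X(O, R) = O² (X(O, R) = (-O)² = O²)
L(f, q) = I*√17/16 (L(f, q) = (I*√17/8)/2 = I*√17/16)
j(m) = 0 (j(m) = m - m = 0)
(-20155 + j(X(-9, -5))) + L(140, -1) = (-20155 + 0) + I*√17/16 = -20155 + I*√17/16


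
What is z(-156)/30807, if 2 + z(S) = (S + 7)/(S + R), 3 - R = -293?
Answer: -143/1437660 ≈ -9.9467e-5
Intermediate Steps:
R = 296 (R = 3 - 1*(-293) = 3 + 293 = 296)
z(S) = -2 + (7 + S)/(296 + S) (z(S) = -2 + (S + 7)/(S + 296) = -2 + (7 + S)/(296 + S))
z(-156)/30807 = ((-585 - 1*(-156))/(296 - 156))/30807 = ((-585 + 156)/140)*(1/30807) = ((1/140)*(-429))*(1/30807) = -429/140*1/30807 = -143/1437660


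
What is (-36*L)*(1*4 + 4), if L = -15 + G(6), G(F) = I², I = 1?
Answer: 4032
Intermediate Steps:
G(F) = 1 (G(F) = 1² = 1)
L = -14 (L = -15 + 1 = -14)
(-36*L)*(1*4 + 4) = (-36*(-14))*(1*4 + 4) = 504*(4 + 4) = 504*8 = 4032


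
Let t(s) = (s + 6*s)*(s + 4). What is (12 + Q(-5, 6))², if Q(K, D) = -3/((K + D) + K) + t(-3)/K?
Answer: 114921/400 ≈ 287.30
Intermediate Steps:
t(s) = 7*s*(4 + s) (t(s) = (7*s)*(4 + s) = 7*s*(4 + s))
Q(K, D) = -21/K - 3/(D + 2*K) (Q(K, D) = -3/((K + D) + K) + (7*(-3)*(4 - 3))/K = -3/((D + K) + K) + (7*(-3)*1)/K = -3/(D + 2*K) - 21/K = -21/K - 3/(D + 2*K))
(12 + Q(-5, 6))² = (12 + 3*(-15*(-5) - 7*6)/(-5*(6 + 2*(-5))))² = (12 + 3*(-⅕)*(75 - 42)/(6 - 10))² = (12 + 3*(-⅕)*33/(-4))² = (12 + 3*(-⅕)*(-¼)*33)² = (12 + 99/20)² = (339/20)² = 114921/400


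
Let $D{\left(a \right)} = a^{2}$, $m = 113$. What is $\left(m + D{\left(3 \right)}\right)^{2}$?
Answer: $14884$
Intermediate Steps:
$\left(m + D{\left(3 \right)}\right)^{2} = \left(113 + 3^{2}\right)^{2} = \left(113 + 9\right)^{2} = 122^{2} = 14884$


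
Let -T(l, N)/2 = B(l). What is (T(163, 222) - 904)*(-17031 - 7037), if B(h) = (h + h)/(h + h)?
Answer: 21805608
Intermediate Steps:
B(h) = 1 (B(h) = (2*h)/((2*h)) = (2*h)*(1/(2*h)) = 1)
T(l, N) = -2 (T(l, N) = -2*1 = -2)
(T(163, 222) - 904)*(-17031 - 7037) = (-2 - 904)*(-17031 - 7037) = -906*(-24068) = 21805608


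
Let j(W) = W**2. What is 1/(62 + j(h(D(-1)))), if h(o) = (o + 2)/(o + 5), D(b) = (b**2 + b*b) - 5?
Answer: 4/249 ≈ 0.016064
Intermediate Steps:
D(b) = -5 + 2*b**2 (D(b) = (b**2 + b**2) - 5 = 2*b**2 - 5 = -5 + 2*b**2)
h(o) = (2 + o)/(5 + o)
1/(62 + j(h(D(-1)))) = 1/(62 + ((2 + (-5 + 2*(-1)**2))/(5 + (-5 + 2*(-1)**2)))**2) = 1/(62 + ((2 + (-5 + 2*1))/(5 + (-5 + 2*1)))**2) = 1/(62 + ((2 + (-5 + 2))/(5 + (-5 + 2)))**2) = 1/(62 + ((2 - 3)/(5 - 3))**2) = 1/(62 + (-1/2)**2) = 1/(62 + 1/4) = 1/(249/4) = 4/249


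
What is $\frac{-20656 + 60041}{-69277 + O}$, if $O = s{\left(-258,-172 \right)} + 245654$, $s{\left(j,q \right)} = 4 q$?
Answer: $\frac{39385}{175689} \approx 0.22417$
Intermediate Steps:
$O = 244966$ ($O = 4 \left(-172\right) + 245654 = -688 + 245654 = 244966$)
$\frac{-20656 + 60041}{-69277 + O} = \frac{-20656 + 60041}{-69277 + 244966} = \frac{39385}{175689}$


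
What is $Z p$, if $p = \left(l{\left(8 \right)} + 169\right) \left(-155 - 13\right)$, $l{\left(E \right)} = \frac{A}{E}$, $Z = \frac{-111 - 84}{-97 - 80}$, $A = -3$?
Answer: $- \frac{1841385}{59} \approx -31210.0$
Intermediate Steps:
$Z = \frac{65}{59}$ ($Z = - \frac{195}{-177} = \left(-195\right) \left(- \frac{1}{177}\right) = \frac{65}{59} \approx 1.1017$)
$l{\left(E \right)} = - \frac{3}{E}$
$p = -28329$ ($p = \left(- \frac{3}{8} + 169\right) \left(-155 - 13\right) = \left(\left(-3\right) \frac{1}{8} + 169\right) \left(-168\right) = \left(- \frac{3}{8} + 169\right) \left(-168\right) = \frac{1349}{8} \left(-168\right) = -28329$)
$Z p = \frac{65}{59} \left(-28329\right) = - \frac{1841385}{59}$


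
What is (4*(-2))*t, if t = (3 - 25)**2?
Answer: -3872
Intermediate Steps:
t = 484 (t = (-22)**2 = 484)
(4*(-2))*t = (4*(-2))*484 = -8*484 = -3872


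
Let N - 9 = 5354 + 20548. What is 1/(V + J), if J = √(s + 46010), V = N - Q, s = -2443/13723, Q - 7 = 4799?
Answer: 289623915/6111881333288 - √8664603216001/6111881333288 ≈ 4.6905e-5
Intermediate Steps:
N = 25911 (N = 9 + (5354 + 20548) = 9 + 25902 = 25911)
Q = 4806 (Q = 7 + 4799 = 4806)
s = -2443/13723 (s = -2443*1/13723 = -2443/13723 ≈ -0.17802)
V = 21105 (V = 25911 - 1*4806 = 25911 - 4806 = 21105)
J = √8664603216001/13723 (J = √(-2443/13723 + 46010) = √(631392787/13723) = √8664603216001/13723 ≈ 214.50)
1/(V + J) = 1/(21105 + √8664603216001/13723)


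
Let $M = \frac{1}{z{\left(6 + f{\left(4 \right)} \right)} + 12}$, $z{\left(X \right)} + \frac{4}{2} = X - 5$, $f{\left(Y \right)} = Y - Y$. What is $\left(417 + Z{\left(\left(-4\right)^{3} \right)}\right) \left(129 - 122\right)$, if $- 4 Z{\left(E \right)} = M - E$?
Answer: $\frac{123501}{44} \approx 2806.8$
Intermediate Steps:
$f{\left(Y \right)} = 0$
$z{\left(X \right)} = -7 + X$ ($z{\left(X \right)} = -2 + \left(X - 5\right) = -2 + \left(-5 + X\right) = -7 + X$)
$M = \frac{1}{11}$ ($M = \frac{1}{\left(-7 + \left(6 + 0\right)\right) + 12} = \frac{1}{\left(-7 + 6\right) + 12} = \frac{1}{-1 + 12} = \frac{1}{11} \approx 0.090909$)
$Z{\left(E \right)} = - \frac{1}{44} + \frac{E}{4}$ ($Z{\left(E \right)} = - \frac{\frac{1}{11} - E}{4} = - \frac{1}{44} + \frac{E}{4}$)
$\left(417 + Z{\left(\left(-4\right)^{3} \right)}\right) \left(129 - 122\right) = \left(417 + \left(- \frac{1}{44} + \frac{\left(-4\right)^{3}}{4}\right)\right) \left(129 - 122\right) = \left(417 + \left(- \frac{1}{44} + \frac{1}{4} \left(-64\right)\right)\right) 7 = \left(417 - \frac{705}{44}\right) 7 = \frac{17643}{44} \cdot 7 = \frac{123501}{44}$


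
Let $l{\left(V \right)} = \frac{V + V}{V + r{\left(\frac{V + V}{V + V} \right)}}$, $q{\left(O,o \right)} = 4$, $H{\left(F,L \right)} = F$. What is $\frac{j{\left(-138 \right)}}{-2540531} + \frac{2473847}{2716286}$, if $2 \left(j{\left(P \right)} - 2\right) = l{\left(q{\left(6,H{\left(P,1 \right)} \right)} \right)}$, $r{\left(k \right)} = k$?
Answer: $\frac{4489198133683}{4929149134190} \approx 0.91074$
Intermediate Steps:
$l{\left(V \right)} = \frac{2 V}{1 + V}$ ($l{\left(V \right)} = \frac{V + V}{V + \frac{V + V}{V + V}} = \frac{2 V}{V + \frac{2 V}{2 V}} = \frac{2 V}{V + 2 V \frac{1}{2 V}} = \frac{2 V}{V + 1} = \frac{2 V}{1 + V}$)
$j{\left(P \right)} = \frac{14}{5}$ ($j{\left(P \right)} = 2 + \frac{2 \cdot 4 \frac{1}{1 + 4}}{2} = 2 + \frac{2 \cdot 4 \cdot \frac{1}{5}}{2} = 2 + \frac{1}{2} \cdot \frac{8}{5} = 2 + \frac{4}{5} = \frac{14}{5}$)
$\frac{j{\left(-138 \right)}}{-2540531} + \frac{2473847}{2716286} = \frac{14}{5 \left(-2540531\right)} + \frac{2473847}{2716286} = \frac{14}{5} \left(- \frac{1}{2540531}\right) + 2473847 \cdot \frac{1}{2716286} = - \frac{2}{1814665} + \frac{2473847}{2716286} = \frac{4489198133683}{4929149134190}$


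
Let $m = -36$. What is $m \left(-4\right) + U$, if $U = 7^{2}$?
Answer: $193$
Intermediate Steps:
$U = 49$
$m \left(-4\right) + U = \left(-36\right) \left(-4\right) + 49 = 144 + 49 = 193$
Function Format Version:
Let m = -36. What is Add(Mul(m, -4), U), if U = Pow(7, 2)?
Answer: 193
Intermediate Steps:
U = 49
Add(Mul(m, -4), U) = Add(Mul(-36, -4), 49) = Add(144, 49) = 193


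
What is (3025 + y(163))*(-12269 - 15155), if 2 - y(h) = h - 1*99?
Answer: -81257312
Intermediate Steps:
y(h) = 101 - h (y(h) = 2 - (h - 1*99) = 2 - (h - 99) = 2 - (-99 + h) = 2 + (99 - h) = 101 - h)
(3025 + y(163))*(-12269 - 15155) = (3025 + (101 - 1*163))*(-12269 - 15155) = (3025 + (101 - 163))*(-27424) = (3025 - 62)*(-27424) = 2963*(-27424) = -81257312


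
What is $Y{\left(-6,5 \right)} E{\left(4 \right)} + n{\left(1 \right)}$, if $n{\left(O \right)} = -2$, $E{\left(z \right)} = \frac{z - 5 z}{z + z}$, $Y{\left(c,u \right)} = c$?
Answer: $10$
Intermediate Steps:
$E{\left(z \right)} = -2$ ($E{\left(z \right)} = \frac{\left(-4\right) z}{2 z} = - 4 z \frac{1}{2 z} = -2$)
$Y{\left(-6,5 \right)} E{\left(4 \right)} + n{\left(1 \right)} = \left(-6\right) \left(-2\right) - 2 = 12 - 2 = 10$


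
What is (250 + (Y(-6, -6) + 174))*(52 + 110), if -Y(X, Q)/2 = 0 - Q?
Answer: 66744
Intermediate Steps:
Y(X, Q) = 2*Q (Y(X, Q) = -2*(0 - Q) = -(-2)*Q = 2*Q)
(250 + (Y(-6, -6) + 174))*(52 + 110) = (250 + (2*(-6) + 174))*(52 + 110) = (250 + (-12 + 174))*162 = (250 + 162)*162 = 412*162 = 66744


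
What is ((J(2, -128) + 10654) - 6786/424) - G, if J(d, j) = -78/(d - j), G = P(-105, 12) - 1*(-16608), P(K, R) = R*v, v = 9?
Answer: -6443321/1060 ≈ -6078.6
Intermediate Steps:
P(K, R) = 9*R (P(K, R) = R*9 = 9*R)
G = 16716 (G = 9*12 - 1*(-16608) = 108 + 16608 = 16716)
((J(2, -128) + 10654) - 6786/424) - G = ((-78/(2 - 1*(-128)) + 10654) - 6786/424) - 1*16716 = ((-78/(2 + 128) + 10654) - 6786*1/424) - 16716 = ((-78/130 + 10654) - 3393/212) - 16716 = ((-78*1/130 + 10654) - 3393/212) - 16716 = ((-⅗ + 10654) - 3393/212) - 16716 = (53267/5 - 3393/212) - 16716 = 11275639/1060 - 16716 = -6443321/1060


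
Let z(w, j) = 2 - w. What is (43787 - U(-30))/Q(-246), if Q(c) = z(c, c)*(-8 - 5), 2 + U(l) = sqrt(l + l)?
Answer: -43789/3224 + I*sqrt(15)/1612 ≈ -13.582 + 0.0024026*I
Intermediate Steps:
U(l) = -2 + sqrt(2)*sqrt(l) (U(l) = -2 + sqrt(l + l) = -2 + sqrt(2*l) = -2 + sqrt(2)*sqrt(l))
Q(c) = -26 + 13*c (Q(c) = (2 - c)*(-8 - 5) = (2 - c)*(-13) = -26 + 13*c)
(43787 - U(-30))/Q(-246) = (43787 - (-2 + sqrt(2)*sqrt(-30)))/(-26 + 13*(-246)) = (43787 - (-2 + sqrt(2)*(I*sqrt(30))))/(-26 - 3198) = (43787 - (-2 + 2*I*sqrt(15)))/(-3224) = (43787 + (2 - 2*I*sqrt(15)))*(-1/3224) = (43789 - 2*I*sqrt(15))*(-1/3224) = -43789/3224 + I*sqrt(15)/1612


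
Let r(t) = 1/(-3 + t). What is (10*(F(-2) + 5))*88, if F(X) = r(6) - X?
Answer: 19360/3 ≈ 6453.3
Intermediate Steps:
F(X) = 1/3 - X (F(X) = 1/(-3 + 6) - X = 1/3 - X)
(10*(F(-2) + 5))*88 = (10*((1/3 - 1*(-2)) + 5))*88 = (10*((1/3 + 2) + 5))*88 = (10*(7/3 + 5))*88 = (10*(22/3))*88 = (220/3)*88 = 19360/3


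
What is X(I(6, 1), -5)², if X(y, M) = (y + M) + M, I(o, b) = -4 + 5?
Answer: 81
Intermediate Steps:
I(o, b) = 1
X(y, M) = y + 2*M (X(y, M) = (M + y) + M = y + 2*M)
X(I(6, 1), -5)² = (1 + 2*(-5))² = (1 - 10)² = (-9)² = 81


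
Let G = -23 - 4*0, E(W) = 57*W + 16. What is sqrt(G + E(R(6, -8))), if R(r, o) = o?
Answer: I*sqrt(463) ≈ 21.517*I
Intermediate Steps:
E(W) = 16 + 57*W
G = -23 (G = -23 + 0 = -23)
sqrt(G + E(R(6, -8))) = sqrt(-23 + (16 + 57*(-8))) = sqrt(-23 + (16 - 456)) = sqrt(-23 - 440) = sqrt(-463) = I*sqrt(463)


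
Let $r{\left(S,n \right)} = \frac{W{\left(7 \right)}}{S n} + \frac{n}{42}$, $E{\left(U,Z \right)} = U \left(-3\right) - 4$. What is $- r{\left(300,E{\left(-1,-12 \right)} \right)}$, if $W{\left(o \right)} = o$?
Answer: $\frac{33}{700} \approx 0.047143$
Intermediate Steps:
$E{\left(U,Z \right)} = -4 - 3 U$ ($E{\left(U,Z \right)} = - 3 U - 4 = -4 - 3 U$)
$r{\left(S,n \right)} = \frac{n}{42} + \frac{7}{S n}$ ($r{\left(S,n \right)} = \frac{7}{S n} + \frac{n}{42} = \frac{n}{42} + \frac{7}{S n}$)
$- r{\left(300,E{\left(-1,-12 \right)} \right)} = - (\frac{-4 - -3}{42} + \frac{7}{300 \left(-4 - -3\right)}) = - (\frac{-4 + 3}{42} + 7 \cdot \frac{1}{300} \frac{1}{-4 + 3}) = - (\frac{1}{42} \left(-1\right) + 7 \cdot \frac{1}{300} \frac{1}{-1}) = - (- \frac{1}{42} + 7 \cdot \frac{1}{300} \left(-1\right)) = - (- \frac{1}{42} - \frac{7}{300}) = \left(-1\right) \left(- \frac{33}{700}\right) = \frac{33}{700}$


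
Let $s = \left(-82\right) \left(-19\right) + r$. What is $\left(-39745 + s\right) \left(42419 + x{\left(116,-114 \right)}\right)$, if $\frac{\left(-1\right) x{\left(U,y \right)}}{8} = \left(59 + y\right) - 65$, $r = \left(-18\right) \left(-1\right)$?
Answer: $-1655733051$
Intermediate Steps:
$r = 18$
$x{\left(U,y \right)} = 48 - 8 y$ ($x{\left(U,y \right)} = - 8 \left(\left(59 + y\right) - 65\right) = - 8 \left(-6 + y\right) = 48 - 8 y$)
$s = 1576$ ($s = \left(-82\right) \left(-19\right) + 18 = 1558 + 18 = 1576$)
$\left(-39745 + s\right) \left(42419 + x{\left(116,-114 \right)}\right) = \left(-39745 + 1576\right) \left(42419 + \left(48 - -912\right)\right) = - 38169 \left(42419 + \left(48 + 912\right)\right) = - 38169 \left(42419 + 960\right) = \left(-38169\right) 43379 = -1655733051$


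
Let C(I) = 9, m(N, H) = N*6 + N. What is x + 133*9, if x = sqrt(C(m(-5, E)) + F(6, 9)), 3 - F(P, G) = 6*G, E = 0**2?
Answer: 1197 + I*sqrt(42) ≈ 1197.0 + 6.4807*I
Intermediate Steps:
E = 0
F(P, G) = 3 - 6*G
m(N, H) = 7*N (m(N, H) = 6*N + N = 7*N)
x = I*sqrt(42) (x = sqrt(9 + (3 - 6*9)) = sqrt(9 + (3 - 54)) = sqrt(9 - 51) = sqrt(-42) = I*sqrt(42) ≈ 6.4807*I)
x + 133*9 = I*sqrt(42) + 133*9 = I*sqrt(42) + 1197 = 1197 + I*sqrt(42)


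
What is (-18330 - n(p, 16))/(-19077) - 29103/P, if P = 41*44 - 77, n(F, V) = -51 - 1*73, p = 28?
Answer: -523756169/32945979 ≈ -15.897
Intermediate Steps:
n(F, V) = -124 (n(F, V) = -51 - 73 = -124)
P = 1727 (P = 1804 - 77 = 1727)
(-18330 - n(p, 16))/(-19077) - 29103/P = (-18330 - 1*(-124))/(-19077) - 29103/1727 = (-18330 + 124)*(-1/19077) - 29103*1/1727 = -18206*(-1/19077) - 29103/1727 = 18206/19077 - 29103/1727 = -523756169/32945979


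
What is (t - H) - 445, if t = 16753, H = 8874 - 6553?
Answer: 13987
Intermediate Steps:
H = 2321
(t - H) - 445 = (16753 - 1*2321) - 445 = (16753 - 2321) - 445 = 14432 - 445 = 13987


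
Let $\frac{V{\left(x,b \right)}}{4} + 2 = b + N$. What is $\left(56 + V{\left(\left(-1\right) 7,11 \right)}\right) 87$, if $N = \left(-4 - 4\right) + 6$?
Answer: $7308$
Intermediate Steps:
$N = -2$ ($N = -8 + 6 = -2$)
$V{\left(x,b \right)} = -16 + 4 b$ ($V{\left(x,b \right)} = -8 + 4 \left(b - 2\right) = -8 + 4 \left(-2 + b\right) = -8 + \left(-8 + 4 b\right) = -16 + 4 b$)
$\left(56 + V{\left(\left(-1\right) 7,11 \right)}\right) 87 = \left(56 + \left(-16 + 4 \cdot 11\right)\right) 87 = \left(56 + \left(-16 + 44\right)\right) 87 = \left(56 + 28\right) 87 = 84 \cdot 87 = 7308$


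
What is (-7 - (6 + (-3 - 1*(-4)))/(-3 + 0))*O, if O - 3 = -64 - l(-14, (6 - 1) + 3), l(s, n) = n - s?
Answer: 1162/3 ≈ 387.33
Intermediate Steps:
O = -83 (O = 3 + (-64 - (((6 - 1) + 3) - 1*(-14))) = 3 + (-64 - ((5 + 3) + 14)) = 3 + (-64 - (8 + 14)) = 3 + (-64 - 1*22) = 3 + (-64 - 22) = 3 - 86 = -83)
(-7 - (6 + (-3 - 1*(-4)))/(-3 + 0))*O = (-7 - (6 + (-3 - 1*(-4)))/(-3 + 0))*(-83) = (-7 - (6 + (-3 + 4))/(-3))*(-83) = (-7 - (6 + 1)*(-1)/3)*(-83) = (-7 - 7*(-1)/3)*(-83) = (-7 - 1*(-7/3))*(-83) = (-7 + 7/3)*(-83) = -14/3*(-83) = 1162/3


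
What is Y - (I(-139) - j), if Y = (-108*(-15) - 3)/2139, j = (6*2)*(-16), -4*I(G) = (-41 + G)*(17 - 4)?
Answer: -553462/713 ≈ -776.24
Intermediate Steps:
I(G) = 533/4 - 13*G/4 (I(G) = -(-41 + G)*(17 - 4)/4 = -(-41 + G)*13/4 = -(-533 + 13*G)/4 = 533/4 - 13*G/4)
j = -192 (j = 12*(-16) = -192)
Y = 539/713 (Y = (1620 - 3)*(1/2139) = 1617*(1/2139) = 539/713 ≈ 0.75596)
Y - (I(-139) - j) = 539/713 - ((533/4 - 13/4*(-139)) - 1*(-192)) = 539/713 - ((533/4 + 1807/4) + 192) = 539/713 - (585 + 192) = 539/713 - 1*777 = 539/713 - 777 = -553462/713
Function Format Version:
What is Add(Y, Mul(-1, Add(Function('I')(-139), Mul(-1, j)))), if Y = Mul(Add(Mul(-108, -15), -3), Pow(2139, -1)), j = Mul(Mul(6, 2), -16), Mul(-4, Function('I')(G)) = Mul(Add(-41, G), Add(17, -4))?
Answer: Rational(-553462, 713) ≈ -776.24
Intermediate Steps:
Function('I')(G) = Add(Rational(533, 4), Mul(Rational(-13, 4), G)) (Function('I')(G) = Mul(Rational(-1, 4), Mul(Add(-41, G), Add(17, -4))) = Mul(Rational(-1, 4), Mul(Add(-41, G), 13)) = Mul(Rational(-1, 4), Add(-533, Mul(13, G))) = Add(Rational(533, 4), Mul(Rational(-13, 4), G)))
j = -192 (j = Mul(12, -16) = -192)
Y = Rational(539, 713) (Y = Mul(Add(1620, -3), Rational(1, 2139)) = Mul(1617, Rational(1, 2139)) = Rational(539, 713) ≈ 0.75596)
Add(Y, Mul(-1, Add(Function('I')(-139), Mul(-1, j)))) = Add(Rational(539, 713), Mul(-1, Add(Add(Rational(533, 4), Mul(Rational(-13, 4), -139)), Mul(-1, -192)))) = Add(Rational(539, 713), Mul(-1, Add(Add(Rational(533, 4), Rational(1807, 4)), 192))) = Add(Rational(539, 713), Mul(-1, Add(585, 192))) = Add(Rational(539, 713), Mul(-1, 777)) = Add(Rational(539, 713), -777) = Rational(-553462, 713)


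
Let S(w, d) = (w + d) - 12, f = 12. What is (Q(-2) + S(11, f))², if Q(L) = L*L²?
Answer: 9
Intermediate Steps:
Q(L) = L³
S(w, d) = -12 + d + w (S(w, d) = (d + w) - 12 = -12 + d + w)
(Q(-2) + S(11, f))² = ((-2)³ + (-12 + 12 + 11))² = (-8 + 11)² = 3² = 9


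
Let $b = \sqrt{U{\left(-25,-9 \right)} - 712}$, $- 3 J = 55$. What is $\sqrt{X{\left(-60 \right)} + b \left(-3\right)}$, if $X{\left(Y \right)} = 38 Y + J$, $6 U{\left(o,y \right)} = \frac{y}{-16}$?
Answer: $\frac{\sqrt{-330960 - 54 i \sqrt{45562}}}{12} \approx 0.8347 - 47.948 i$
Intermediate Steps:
$J = - \frac{55}{3}$ ($J = \left(- \frac{1}{3}\right) 55 = - \frac{55}{3} \approx -18.333$)
$U{\left(o,y \right)} = - \frac{y}{96}$ ($U{\left(o,y \right)} = \frac{y \frac{1}{-16}}{6} = \frac{y \left(- \frac{1}{16}\right)}{6} = \frac{\left(- \frac{1}{16}\right) y}{6} = - \frac{y}{96}$)
$X{\left(Y \right)} = - \frac{55}{3} + 38 Y$ ($X{\left(Y \right)} = 38 Y - \frac{55}{3} = - \frac{55}{3} + 38 Y$)
$b = \frac{i \sqrt{45562}}{8}$ ($b = \sqrt{\left(- \frac{1}{96}\right) \left(-9\right) - 712} = \sqrt{\frac{3}{32} - 712} = \sqrt{- \frac{22781}{32}} = \frac{i \sqrt{45562}}{8} \approx 26.682 i$)
$\sqrt{X{\left(-60 \right)} + b \left(-3\right)} = \sqrt{\left(- \frac{55}{3} + 38 \left(-60\right)\right) + \frac{i \sqrt{45562}}{8} \left(-3\right)} = \sqrt{\left(- \frac{55}{3} - 2280\right) - \frac{3 i \sqrt{45562}}{8}} = \sqrt{- \frac{6895}{3} - \frac{3 i \sqrt{45562}}{8}}$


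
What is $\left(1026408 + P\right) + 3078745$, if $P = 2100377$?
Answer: $6205530$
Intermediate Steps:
$\left(1026408 + P\right) + 3078745 = \left(1026408 + 2100377\right) + 3078745 = 3126785 + 3078745 = 6205530$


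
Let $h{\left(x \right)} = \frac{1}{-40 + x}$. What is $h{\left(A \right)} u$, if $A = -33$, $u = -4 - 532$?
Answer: $\frac{536}{73} \approx 7.3425$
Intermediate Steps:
$u = -536$ ($u = -4 - 532 = -536$)
$h{\left(A \right)} u = \frac{1}{-40 - 33} \left(-536\right) = \frac{1}{-73} \left(-536\right) = \left(- \frac{1}{73}\right) \left(-536\right) = \frac{536}{73}$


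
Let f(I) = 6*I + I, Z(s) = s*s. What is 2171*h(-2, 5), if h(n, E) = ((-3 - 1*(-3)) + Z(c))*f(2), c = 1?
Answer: 30394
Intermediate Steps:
Z(s) = s²
f(I) = 7*I
h(n, E) = 14 (h(n, E) = ((-3 - 1*(-3)) + 1²)*(7*2) = ((-3 + 3) + 1)*14 = (0 + 1)*14 = 1*14 = 14)
2171*h(-2, 5) = 2171*14 = 30394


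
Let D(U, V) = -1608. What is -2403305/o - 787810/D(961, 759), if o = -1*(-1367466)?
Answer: 89453239585/183240444 ≈ 488.17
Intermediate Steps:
o = 1367466
-2403305/o - 787810/D(961, 759) = -2403305/1367466 - 787810/(-1608) = -2403305*1/1367466 - 787810*(-1/1608) = -2403305/1367466 + 393905/804 = 89453239585/183240444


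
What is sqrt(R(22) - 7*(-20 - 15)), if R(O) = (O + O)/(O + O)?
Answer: sqrt(246) ≈ 15.684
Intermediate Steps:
R(O) = 1 (R(O) = (2*O)/((2*O)) = (2*O)*(1/(2*O)) = 1)
sqrt(R(22) - 7*(-20 - 15)) = sqrt(1 - 7*(-20 - 15)) = sqrt(1 - 7*(-35)) = sqrt(1 + 245) = sqrt(246)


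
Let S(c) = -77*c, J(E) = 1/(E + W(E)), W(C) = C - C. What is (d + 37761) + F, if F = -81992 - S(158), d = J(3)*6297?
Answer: -29966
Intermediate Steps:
W(C) = 0
J(E) = 1/E (J(E) = 1/(E + 0) = 1/E)
d = 2099 (d = 6297/3 = (⅓)*6297 = 2099)
F = -69826 (F = -81992 - (-77)*158 = -81992 - 1*(-12166) = -81992 + 12166 = -69826)
(d + 37761) + F = (2099 + 37761) - 69826 = 39860 - 69826 = -29966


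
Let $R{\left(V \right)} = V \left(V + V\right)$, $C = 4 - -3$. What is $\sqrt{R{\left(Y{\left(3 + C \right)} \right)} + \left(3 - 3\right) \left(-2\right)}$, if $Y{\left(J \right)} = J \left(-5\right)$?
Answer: $50 \sqrt{2} \approx 70.711$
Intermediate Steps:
$C = 7$ ($C = 4 + 3 = 7$)
$Y{\left(J \right)} = - 5 J$
$R{\left(V \right)} = 2 V^{2}$ ($R{\left(V \right)} = V 2 V = 2 V^{2}$)
$\sqrt{R{\left(Y{\left(3 + C \right)} \right)} + \left(3 - 3\right) \left(-2\right)} = \sqrt{2 \left(- 5 \left(3 + 7\right)\right)^{2} + \left(3 - 3\right) \left(-2\right)} = \sqrt{2 \left(\left(-5\right) 10\right)^{2} + 0 \left(-2\right)} = \sqrt{2 \left(-50\right)^{2} + 0} = \sqrt{2 \cdot 2500 + 0} = \sqrt{5000 + 0} = \sqrt{5000} = 50 \sqrt{2}$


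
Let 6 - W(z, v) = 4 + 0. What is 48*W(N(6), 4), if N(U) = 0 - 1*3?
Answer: 96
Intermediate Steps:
N(U) = -3 (N(U) = 0 - 3 = -3)
W(z, v) = 2 (W(z, v) = 6 - (4 + 0) = 6 - 1*4 = 6 - 4 = 2)
48*W(N(6), 4) = 48*2 = 96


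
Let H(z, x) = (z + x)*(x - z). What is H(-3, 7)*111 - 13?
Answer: 4427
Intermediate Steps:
H(z, x) = (x + z)*(x - z)
H(-3, 7)*111 - 13 = (7² - 1*(-3)²)*111 - 13 = (49 - 1*9)*111 - 13 = (49 - 9)*111 - 13 = 40*111 - 13 = 4440 - 13 = 4427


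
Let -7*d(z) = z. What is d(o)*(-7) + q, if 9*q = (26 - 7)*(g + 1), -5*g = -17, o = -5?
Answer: 193/45 ≈ 4.2889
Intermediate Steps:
g = 17/5 (g = -⅕*(-17) = 17/5 ≈ 3.4000)
d(z) = -z/7
q = 418/45 (q = ((26 - 7)*(17/5 + 1))/9 = (19*(22/5))/9 = (⅑)*(418/5) = 418/45 ≈ 9.2889)
d(o)*(-7) + q = -⅐*(-5)*(-7) + 418/45 = (5/7)*(-7) + 418/45 = -5 + 418/45 = 193/45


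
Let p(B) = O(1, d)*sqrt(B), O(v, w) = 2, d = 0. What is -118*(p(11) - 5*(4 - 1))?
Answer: 1770 - 236*sqrt(11) ≈ 987.28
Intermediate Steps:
p(B) = 2*sqrt(B)
-118*(p(11) - 5*(4 - 1)) = -118*(2*sqrt(11) - 5*(4 - 1)) = -118*(2*sqrt(11) - 5*3) = -118*(2*sqrt(11) - 15) = -118*(-15 + 2*sqrt(11)) = 1770 - 236*sqrt(11)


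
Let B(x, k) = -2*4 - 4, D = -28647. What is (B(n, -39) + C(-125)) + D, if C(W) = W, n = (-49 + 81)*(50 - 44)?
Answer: -28784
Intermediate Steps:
n = 192 (n = 32*6 = 192)
B(x, k) = -12 (B(x, k) = -8 - 4 = -12)
(B(n, -39) + C(-125)) + D = (-12 - 125) - 28647 = -137 - 28647 = -28784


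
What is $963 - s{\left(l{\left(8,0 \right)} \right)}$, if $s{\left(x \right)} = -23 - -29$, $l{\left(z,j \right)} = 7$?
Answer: $957$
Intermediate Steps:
$s{\left(x \right)} = 6$ ($s{\left(x \right)} = -23 + 29 = 6$)
$963 - s{\left(l{\left(8,0 \right)} \right)} = 963 - 6 = 957$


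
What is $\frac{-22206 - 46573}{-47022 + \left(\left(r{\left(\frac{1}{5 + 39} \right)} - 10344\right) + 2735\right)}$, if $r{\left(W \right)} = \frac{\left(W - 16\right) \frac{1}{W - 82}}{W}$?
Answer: $\frac{248085853}{197023085} \approx 1.2592$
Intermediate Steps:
$r{\left(W \right)} = \frac{-16 + W}{W \left(-82 + W\right)}$ ($r{\left(W \right)} = \frac{\left(W - 16\right) \frac{1}{-82 + W}}{W} = \frac{\left(-16 + W\right) \frac{1}{-82 + W}}{W} = \frac{\frac{1}{-82 + W} \left(-16 + W\right)}{W} = \frac{-16 + W}{W \left(-82 + W\right)}$)
$\frac{-22206 - 46573}{-47022 + \left(\left(r{\left(\frac{1}{5 + 39} \right)} - 10344\right) + 2735\right)} = \frac{-22206 - 46573}{-47022 + \left(\left(\frac{-16 + \frac{1}{5 + 39}}{\frac{1}{5 + 39} \left(-82 + \frac{1}{5 + 39}\right)} - 10344\right) + 2735\right)} = - \frac{68779}{-47022 + \left(\left(\frac{-16 + \frac{1}{44}}{\frac{1}{44} \left(-82 + \frac{1}{44}\right)} - 10344\right) + 2735\right)} = - \frac{68779}{-47022 + \left(\left(\frac{\frac{1}{\frac{1}{44}} \left(-16 + \frac{1}{44}\right)}{-82 + \frac{1}{44}} - 10344\right) + 2735\right)} = - \frac{68779}{-47022 + \left(\left(44 \frac{1}{- \frac{3607}{44}} \left(- \frac{703}{44}\right) - 10344\right) + 2735\right)} = - \frac{68779}{-47022 + \left(\left(44 \left(- \frac{44}{3607}\right) \left(- \frac{703}{44}\right) - 10344\right) + 2735\right)} = - \frac{68779}{-47022 + \left(\left(\frac{30932}{3607} - 10344\right) + 2735\right)} = - \frac{68779}{-47022 + \left(- \frac{37279876}{3607} + 2735\right)} = - \frac{68779}{-47022 - \frac{27414731}{3607}} = - \frac{68779}{- \frac{197023085}{3607}} = \left(-68779\right) \left(- \frac{3607}{197023085}\right) = \frac{248085853}{197023085}$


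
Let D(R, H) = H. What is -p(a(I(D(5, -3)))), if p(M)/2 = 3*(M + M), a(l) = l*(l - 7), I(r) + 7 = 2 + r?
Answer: -1440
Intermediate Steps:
I(r) = -5 + r (I(r) = -7 + (2 + r) = -5 + r)
a(l) = l*(-7 + l)
p(M) = 12*M (p(M) = 2*(3*(M + M)) = 2*(3*(2*M)) = 2*(6*M) = 12*M)
-p(a(I(D(5, -3)))) = -12*(-5 - 3)*(-7 + (-5 - 3)) = -12*(-8*(-7 - 8)) = -12*(-8*(-15)) = -12*120 = -1*1440 = -1440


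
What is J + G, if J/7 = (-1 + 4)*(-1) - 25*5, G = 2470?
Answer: 1574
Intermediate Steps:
J = -896 (J = 7*((-1 + 4)*(-1) - 25*5) = 7*(3*(-1) - 125) = 7*(-3 - 125) = 7*(-128) = -896)
J + G = -896 + 2470 = 1574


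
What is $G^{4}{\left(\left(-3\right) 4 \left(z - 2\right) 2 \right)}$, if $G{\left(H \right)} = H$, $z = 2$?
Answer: $0$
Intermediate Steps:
$G^{4}{\left(\left(-3\right) 4 \left(z - 2\right) 2 \right)} = \left(\left(-3\right) 4 \left(2 - 2\right) 2\right)^{4} = \left(- 12 \cdot 0 \cdot 2\right)^{4} = \left(\left(-12\right) 0\right)^{4} = 0^{4} = 0$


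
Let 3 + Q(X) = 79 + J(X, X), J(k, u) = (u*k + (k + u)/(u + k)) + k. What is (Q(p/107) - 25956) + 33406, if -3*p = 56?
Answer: 775574767/103041 ≈ 7526.9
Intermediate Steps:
p = -56/3 (p = -1/3*56 = -56/3 ≈ -18.667)
J(k, u) = 1 + k + k*u (J(k, u) = (k*u + (k + u)/(k + u)) + k = (k*u + 1) + k = (1 + k*u) + k = 1 + k + k*u)
Q(X) = 77 + X + X**2 (Q(X) = -3 + (79 + (1 + X + X*X)) = -3 + (79 + (1 + X + X**2)) = -3 + (80 + X + X**2) = 77 + X + X**2)
(Q(p/107) - 25956) + 33406 = ((77 - 56/3/107 + (-56/3/107)**2) - 25956) + 33406 = ((77 - 56/3*1/107 + (-56/3*1/107)**2) - 25956) + 33406 = ((77 - 56/321 + (-56/321)**2) - 25956) + 33406 = ((77 - 56/321 + 3136/103041) - 25956) + 33406 = (7919317/103041 - 25956) + 33406 = -2666612879/103041 + 33406 = 775574767/103041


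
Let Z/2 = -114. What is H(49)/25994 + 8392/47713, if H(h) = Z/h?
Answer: 5339031094/30386167189 ≈ 0.17571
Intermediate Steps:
Z = -228 (Z = 2*(-114) = -228)
H(h) = -228/h
H(49)/25994 + 8392/47713 = -228/49/25994 + 8392/47713 = -228*1/49*(1/25994) + 8392*(1/47713) = -228/49*1/25994 + 8392/47713 = -114/636853 + 8392/47713 = 5339031094/30386167189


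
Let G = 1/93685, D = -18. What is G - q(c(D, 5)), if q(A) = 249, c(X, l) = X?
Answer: -23327564/93685 ≈ -249.00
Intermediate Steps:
G = 1/93685 ≈ 1.0674e-5
G - q(c(D, 5)) = 1/93685 - 1*249 = 1/93685 - 249 = -23327564/93685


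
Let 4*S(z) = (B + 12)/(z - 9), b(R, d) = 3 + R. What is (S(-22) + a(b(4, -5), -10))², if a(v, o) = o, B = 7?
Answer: 1585081/15376 ≈ 103.09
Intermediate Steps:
S(z) = 19/(4*(-9 + z)) (S(z) = ((7 + 12)/(z - 9))/4 = (19/(-9 + z))/4 = 19/(4*(-9 + z)))
(S(-22) + a(b(4, -5), -10))² = (19/(4*(-9 - 22)) - 10)² = ((19/4)/(-31) - 10)² = ((19/4)*(-1/31) - 10)² = (-19/124 - 10)² = (-1259/124)² = 1585081/15376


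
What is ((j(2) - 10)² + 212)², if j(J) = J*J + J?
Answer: 51984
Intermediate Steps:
j(J) = J + J² (j(J) = J² + J = J + J²)
((j(2) - 10)² + 212)² = ((2*(1 + 2) - 10)² + 212)² = ((2*3 - 10)² + 212)² = ((6 - 10)² + 212)² = ((-4)² + 212)² = (16 + 212)² = 228² = 51984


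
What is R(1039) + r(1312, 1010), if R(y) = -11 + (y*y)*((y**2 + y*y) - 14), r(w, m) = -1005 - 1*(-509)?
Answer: 2330716065081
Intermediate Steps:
r(w, m) = -496 (r(w, m) = -1005 + 509 = -496)
R(y) = -11 + y**2*(-14 + 2*y**2) (R(y) = -11 + y**2*((y**2 + y**2) - 14) = -11 + y**2*(2*y**2 - 14) = -11 + y**2*(-14 + 2*y**2))
R(1039) + r(1312, 1010) = (-11 - 14*1039**2 + 2*1039**4) - 496 = (-11 - 14*1079521 + 2*1165365589441) - 496 = (-11 - 15113294 + 2330731178882) - 496 = 2330716065577 - 496 = 2330716065081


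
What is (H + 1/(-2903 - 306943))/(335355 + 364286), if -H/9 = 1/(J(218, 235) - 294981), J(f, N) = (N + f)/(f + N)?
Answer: 1246817/31973024570032140 ≈ 3.8996e-11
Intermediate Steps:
J(f, N) = 1 (J(f, N) = (N + f)/(N + f) = 1)
H = 9/294980 (H = -9/(1 - 294981) = -9/(-294980) = -9*(-1/294980) = 9/294980 ≈ 3.0511e-5)
(H + 1/(-2903 - 306943))/(335355 + 364286) = (9/294980 + 1/(-2903 - 306943))/(335355 + 364286) = (9/294980 + 1/(-309846))/699641 = (9/294980 - 1/309846)*(1/699641) = (1246817/45699186540)*(1/699641) = 1246817/31973024570032140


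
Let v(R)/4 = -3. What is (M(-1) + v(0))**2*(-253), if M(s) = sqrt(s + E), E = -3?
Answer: -35420 + 12144*I ≈ -35420.0 + 12144.0*I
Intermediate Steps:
M(s) = sqrt(-3 + s) (M(s) = sqrt(s - 3) = sqrt(-3 + s))
v(R) = -12 (v(R) = 4*(-3) = -12)
(M(-1) + v(0))**2*(-253) = (sqrt(-3 - 1) - 12)**2*(-253) = (sqrt(-4) - 12)**2*(-253) = (2*I - 12)**2*(-253) = (-12 + 2*I)**2*(-253) = -253*(-12 + 2*I)**2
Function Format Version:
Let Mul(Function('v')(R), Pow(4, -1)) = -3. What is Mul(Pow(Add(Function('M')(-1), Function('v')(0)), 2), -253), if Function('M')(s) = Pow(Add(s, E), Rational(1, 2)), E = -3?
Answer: Add(-35420, Mul(12144, I)) ≈ Add(-35420., Mul(12144., I))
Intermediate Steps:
Function('M')(s) = Pow(Add(-3, s), Rational(1, 2)) (Function('M')(s) = Pow(Add(s, -3), Rational(1, 2)) = Pow(Add(-3, s), Rational(1, 2)))
Function('v')(R) = -12 (Function('v')(R) = Mul(4, -3) = -12)
Mul(Pow(Add(Function('M')(-1), Function('v')(0)), 2), -253) = Mul(Pow(Add(Pow(Add(-3, -1), Rational(1, 2)), -12), 2), -253) = Mul(Pow(Add(Pow(-4, Rational(1, 2)), -12), 2), -253) = Mul(Pow(Add(Mul(2, I), -12), 2), -253) = Mul(Pow(Add(-12, Mul(2, I)), 2), -253) = Mul(-253, Pow(Add(-12, Mul(2, I)), 2))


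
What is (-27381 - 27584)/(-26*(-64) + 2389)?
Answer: -54965/4053 ≈ -13.562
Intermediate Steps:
(-27381 - 27584)/(-26*(-64) + 2389) = -54965/(1664 + 2389) = -54965/4053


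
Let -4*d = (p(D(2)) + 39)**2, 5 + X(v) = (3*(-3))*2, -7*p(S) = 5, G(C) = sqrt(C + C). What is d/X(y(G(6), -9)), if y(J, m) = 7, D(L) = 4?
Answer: 17956/1127 ≈ 15.933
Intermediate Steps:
G(C) = sqrt(2)*sqrt(C) (G(C) = sqrt(2*C) = sqrt(2)*sqrt(C))
p(S) = -5/7 (p(S) = -1/7*5 = -5/7)
X(v) = -23 (X(v) = -5 + (3*(-3))*2 = -5 - 9*2 = -5 - 18 = -23)
d = -17956/49 (d = -(-5/7 + 39)**2/4 = -(268/7)**2/4 = -1/4*71824/49 = -17956/49 ≈ -366.45)
d/X(y(G(6), -9)) = -17956/49/(-23) = -17956/49*(-1/23) = 17956/1127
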